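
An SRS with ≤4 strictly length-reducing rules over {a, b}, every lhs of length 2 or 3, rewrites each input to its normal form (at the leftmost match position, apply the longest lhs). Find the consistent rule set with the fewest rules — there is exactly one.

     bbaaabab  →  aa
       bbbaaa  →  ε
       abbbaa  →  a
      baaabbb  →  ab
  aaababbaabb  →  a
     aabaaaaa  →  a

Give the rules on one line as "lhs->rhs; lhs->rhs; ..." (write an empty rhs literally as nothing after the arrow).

aaa->bb; abb->; ba->; bab->a

  | bbaaabab => baabab => abab => aa
  | bbbaaa => bbaa => ba => ε
  | abbbaa => baa => a
  | baaabbb => aabbb => ab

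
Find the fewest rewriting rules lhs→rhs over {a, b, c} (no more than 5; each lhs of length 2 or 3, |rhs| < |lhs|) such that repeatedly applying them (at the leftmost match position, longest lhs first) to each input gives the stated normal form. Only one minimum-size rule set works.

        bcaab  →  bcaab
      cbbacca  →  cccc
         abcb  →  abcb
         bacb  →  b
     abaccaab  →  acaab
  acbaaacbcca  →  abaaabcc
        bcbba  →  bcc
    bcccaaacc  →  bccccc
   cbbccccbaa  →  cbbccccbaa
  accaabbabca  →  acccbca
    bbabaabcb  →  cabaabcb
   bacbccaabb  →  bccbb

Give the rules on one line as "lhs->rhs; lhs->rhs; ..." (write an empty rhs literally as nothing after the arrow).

  | bcaab
  | cbbacca => ccacca => cccca => cccc
  | abcb
  | bacb => b

acb->ab; bac->; bba->ca; cca->cc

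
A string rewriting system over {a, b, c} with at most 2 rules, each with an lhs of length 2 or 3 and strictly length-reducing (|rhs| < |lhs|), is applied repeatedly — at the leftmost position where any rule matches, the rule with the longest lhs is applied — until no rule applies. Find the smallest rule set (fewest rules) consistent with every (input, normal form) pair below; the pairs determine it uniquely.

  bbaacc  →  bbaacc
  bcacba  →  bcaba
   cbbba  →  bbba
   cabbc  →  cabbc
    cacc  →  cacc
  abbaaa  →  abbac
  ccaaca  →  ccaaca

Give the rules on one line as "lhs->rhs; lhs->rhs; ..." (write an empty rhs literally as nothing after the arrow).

aaa->ac; cb->b

  | bbaacc
  | bcacba => bcaba
  | cbbba => bbba
  | cabbc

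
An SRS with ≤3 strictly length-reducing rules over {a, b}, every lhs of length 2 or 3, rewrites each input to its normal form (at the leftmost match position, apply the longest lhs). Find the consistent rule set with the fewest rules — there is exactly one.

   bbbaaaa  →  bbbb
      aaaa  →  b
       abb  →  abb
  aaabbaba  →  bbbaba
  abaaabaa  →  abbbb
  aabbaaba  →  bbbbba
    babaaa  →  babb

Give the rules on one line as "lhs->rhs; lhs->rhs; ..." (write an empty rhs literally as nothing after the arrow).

aa->b; aaa->aa

  | bbbaaaa => bbbaaa => bbbaa => bbbb
  | aaaa => aaa => aa => b
  | abb
  | aaabbaba => aabbaba => bbbaba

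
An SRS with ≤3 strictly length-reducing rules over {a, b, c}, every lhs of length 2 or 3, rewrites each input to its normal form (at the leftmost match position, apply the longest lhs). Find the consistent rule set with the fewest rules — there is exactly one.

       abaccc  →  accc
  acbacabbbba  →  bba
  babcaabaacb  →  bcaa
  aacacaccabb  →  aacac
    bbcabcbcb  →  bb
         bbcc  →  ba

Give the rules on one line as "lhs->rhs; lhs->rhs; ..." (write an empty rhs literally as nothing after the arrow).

ab->; bcc->a; cb->b

  | abaccc => accc
  | acbacabbbba => abacabbbba => acabbbba => acbbba => abbba => bba
  | babcaabaacb => bcaabaacb => bcaaacb => bcaaab => bcaa
  | aacacaccabb => aacacaccb => aacacacb => aacacab => aacac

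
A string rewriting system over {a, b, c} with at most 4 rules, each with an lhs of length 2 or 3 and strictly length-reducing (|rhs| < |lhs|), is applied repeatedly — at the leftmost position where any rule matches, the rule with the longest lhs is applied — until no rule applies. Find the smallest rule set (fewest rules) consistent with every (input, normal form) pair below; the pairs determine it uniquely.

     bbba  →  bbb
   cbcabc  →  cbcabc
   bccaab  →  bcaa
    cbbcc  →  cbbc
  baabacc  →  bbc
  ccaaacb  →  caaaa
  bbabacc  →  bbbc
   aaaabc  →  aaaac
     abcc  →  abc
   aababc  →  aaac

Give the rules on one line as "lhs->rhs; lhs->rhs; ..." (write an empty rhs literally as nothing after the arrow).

  | bbba => bbb
  | cbcabc
  | bccaab => bcaab => bcaa
  | cbbcc => cbbc

aab->aa; acb->aa; ba->b; cc->c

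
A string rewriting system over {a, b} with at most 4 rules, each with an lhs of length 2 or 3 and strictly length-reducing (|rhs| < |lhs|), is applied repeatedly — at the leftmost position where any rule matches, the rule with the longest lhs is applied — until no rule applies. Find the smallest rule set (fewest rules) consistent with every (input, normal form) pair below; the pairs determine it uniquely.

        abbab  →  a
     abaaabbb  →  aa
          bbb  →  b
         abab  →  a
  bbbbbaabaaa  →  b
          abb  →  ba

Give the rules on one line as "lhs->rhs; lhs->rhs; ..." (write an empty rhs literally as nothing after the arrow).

aaa->bb; ab->b; abb->ba; bb->a

  | abbab => baab => bab => bb => a
  | abaaabbb => baaabbb => bbbbbb => abbbb => babb => bba => aa
  | bbb => ab => b
  | abab => bab => bb => a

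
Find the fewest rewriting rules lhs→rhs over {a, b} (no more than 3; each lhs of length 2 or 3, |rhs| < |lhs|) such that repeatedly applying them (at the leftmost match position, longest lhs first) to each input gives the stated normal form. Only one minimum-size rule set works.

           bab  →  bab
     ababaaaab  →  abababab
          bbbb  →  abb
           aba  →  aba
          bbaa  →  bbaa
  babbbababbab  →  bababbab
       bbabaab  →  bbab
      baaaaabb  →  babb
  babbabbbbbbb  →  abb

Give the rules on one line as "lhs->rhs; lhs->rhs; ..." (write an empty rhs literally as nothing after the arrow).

  | bab
  | ababaaaab => abababab
  | bbbb => abb
  | aba

aaa->ab; aab->; bbb->ab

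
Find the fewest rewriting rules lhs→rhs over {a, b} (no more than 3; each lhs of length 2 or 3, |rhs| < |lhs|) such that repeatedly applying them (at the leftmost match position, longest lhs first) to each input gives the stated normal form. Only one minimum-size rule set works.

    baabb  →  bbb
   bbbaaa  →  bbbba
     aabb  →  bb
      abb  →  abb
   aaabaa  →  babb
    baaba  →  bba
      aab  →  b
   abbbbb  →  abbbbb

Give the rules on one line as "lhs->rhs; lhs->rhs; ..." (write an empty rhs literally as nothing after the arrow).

aa->b; aab->b

  | baabb => bbb
  | bbbaaa => bbbba
  | aabb => bb
  | abb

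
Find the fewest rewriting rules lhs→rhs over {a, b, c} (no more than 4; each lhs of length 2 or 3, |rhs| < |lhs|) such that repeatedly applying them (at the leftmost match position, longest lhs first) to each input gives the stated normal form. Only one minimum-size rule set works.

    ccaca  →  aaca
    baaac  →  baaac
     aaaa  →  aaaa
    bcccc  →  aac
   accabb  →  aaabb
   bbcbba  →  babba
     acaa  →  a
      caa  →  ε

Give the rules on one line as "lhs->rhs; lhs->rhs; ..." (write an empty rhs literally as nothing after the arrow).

bc->a; caa->; cc->a

  | ccaca => aaca
  | baaac
  | aaaa
  | bcccc => accc => aac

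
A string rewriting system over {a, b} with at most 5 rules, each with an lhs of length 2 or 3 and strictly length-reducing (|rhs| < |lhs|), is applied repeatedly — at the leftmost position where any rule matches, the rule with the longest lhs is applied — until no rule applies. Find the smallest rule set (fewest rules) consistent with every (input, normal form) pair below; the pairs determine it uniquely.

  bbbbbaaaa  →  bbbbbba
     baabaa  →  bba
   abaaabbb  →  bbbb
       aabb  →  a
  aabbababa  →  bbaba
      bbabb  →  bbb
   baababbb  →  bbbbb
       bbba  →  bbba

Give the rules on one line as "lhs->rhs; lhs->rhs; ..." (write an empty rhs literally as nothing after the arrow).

aa->a; aaa->b; aab->aa; abb->b

  | bbbbbaaaa => bbbbbba
  | baabaa => baaaa => bba
  | abaaabbb => abbbbb => bbbb
  | aabb => aab => aa => a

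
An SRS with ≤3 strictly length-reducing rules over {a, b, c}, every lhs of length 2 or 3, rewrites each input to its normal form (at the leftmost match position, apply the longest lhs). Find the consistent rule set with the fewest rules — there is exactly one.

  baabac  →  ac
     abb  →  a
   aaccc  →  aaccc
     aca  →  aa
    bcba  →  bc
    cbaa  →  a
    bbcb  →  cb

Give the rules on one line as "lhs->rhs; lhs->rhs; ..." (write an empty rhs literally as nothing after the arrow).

ba->; bb->; ca->a

  | baabac => abac => ac
  | abb => a
  | aaccc
  | aca => aa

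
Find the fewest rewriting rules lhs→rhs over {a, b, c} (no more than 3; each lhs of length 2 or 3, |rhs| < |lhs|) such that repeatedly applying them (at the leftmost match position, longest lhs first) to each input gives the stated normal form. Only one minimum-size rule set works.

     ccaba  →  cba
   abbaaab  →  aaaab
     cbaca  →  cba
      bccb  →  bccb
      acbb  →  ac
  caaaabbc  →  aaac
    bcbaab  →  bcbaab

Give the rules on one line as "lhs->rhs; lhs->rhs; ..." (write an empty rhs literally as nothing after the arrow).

bb->; ca->

  | ccaba => cba
  | abbaaab => aaaab
  | cbaca => cba
  | bccb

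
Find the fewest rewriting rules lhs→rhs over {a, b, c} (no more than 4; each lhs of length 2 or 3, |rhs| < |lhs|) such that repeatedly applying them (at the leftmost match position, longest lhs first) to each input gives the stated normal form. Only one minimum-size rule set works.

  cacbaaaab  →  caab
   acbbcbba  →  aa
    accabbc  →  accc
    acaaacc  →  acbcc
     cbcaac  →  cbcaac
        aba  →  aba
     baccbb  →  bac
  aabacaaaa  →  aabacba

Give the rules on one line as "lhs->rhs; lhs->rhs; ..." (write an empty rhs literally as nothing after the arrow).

  | cacbaaaab => cacbbab => caab
  | acbbcbba => acbba => aa
  | accabbc => accc
  | acaaacc => acbcc

aaa->b; abb->; cbb->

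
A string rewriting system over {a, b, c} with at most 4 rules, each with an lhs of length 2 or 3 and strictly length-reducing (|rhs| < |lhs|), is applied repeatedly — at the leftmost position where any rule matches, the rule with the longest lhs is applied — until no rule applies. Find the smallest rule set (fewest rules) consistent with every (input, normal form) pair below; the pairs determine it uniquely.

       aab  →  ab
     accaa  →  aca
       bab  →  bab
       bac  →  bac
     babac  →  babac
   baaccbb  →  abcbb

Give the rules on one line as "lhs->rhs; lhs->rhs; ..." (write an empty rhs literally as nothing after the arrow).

  | aab => ab
  | accaa => acaa => aca
  | bab
  | bac

aa->a; baa->ab; cc->c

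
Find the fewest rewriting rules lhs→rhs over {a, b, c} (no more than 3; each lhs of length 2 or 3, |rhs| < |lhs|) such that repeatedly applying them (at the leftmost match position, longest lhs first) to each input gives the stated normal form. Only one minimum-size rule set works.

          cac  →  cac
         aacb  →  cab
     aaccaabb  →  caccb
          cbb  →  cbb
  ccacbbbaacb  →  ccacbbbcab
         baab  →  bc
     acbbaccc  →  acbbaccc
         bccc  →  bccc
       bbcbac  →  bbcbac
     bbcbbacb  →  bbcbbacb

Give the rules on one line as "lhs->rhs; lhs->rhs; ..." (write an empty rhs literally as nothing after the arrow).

  | cac
  | aacb => cab
  | aaccaabb => cacaabb => caccb
  | cbb

aab->c; aac->ca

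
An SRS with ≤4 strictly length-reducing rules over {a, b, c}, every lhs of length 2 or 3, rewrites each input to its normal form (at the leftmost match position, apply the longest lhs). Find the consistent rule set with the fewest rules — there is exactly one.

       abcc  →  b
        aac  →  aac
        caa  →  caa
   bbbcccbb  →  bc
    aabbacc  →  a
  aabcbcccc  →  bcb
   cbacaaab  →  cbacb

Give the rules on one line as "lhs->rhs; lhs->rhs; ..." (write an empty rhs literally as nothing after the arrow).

ab->b; bb->; cc->

  | abcc => bcc => b
  | aac
  | caa
  | bbbcccbb => bcccbb => bcbb => bc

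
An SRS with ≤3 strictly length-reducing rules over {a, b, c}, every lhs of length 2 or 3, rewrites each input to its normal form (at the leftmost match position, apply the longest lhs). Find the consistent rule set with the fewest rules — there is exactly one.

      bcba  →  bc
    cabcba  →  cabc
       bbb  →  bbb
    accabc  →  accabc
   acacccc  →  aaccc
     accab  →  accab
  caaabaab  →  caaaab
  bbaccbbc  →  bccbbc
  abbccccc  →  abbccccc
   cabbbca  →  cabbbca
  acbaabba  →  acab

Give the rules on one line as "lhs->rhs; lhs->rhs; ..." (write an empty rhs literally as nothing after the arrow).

  | bcba => bc
  | cabcba => cabc
  | bbb
  | accabc

ba->; cac->a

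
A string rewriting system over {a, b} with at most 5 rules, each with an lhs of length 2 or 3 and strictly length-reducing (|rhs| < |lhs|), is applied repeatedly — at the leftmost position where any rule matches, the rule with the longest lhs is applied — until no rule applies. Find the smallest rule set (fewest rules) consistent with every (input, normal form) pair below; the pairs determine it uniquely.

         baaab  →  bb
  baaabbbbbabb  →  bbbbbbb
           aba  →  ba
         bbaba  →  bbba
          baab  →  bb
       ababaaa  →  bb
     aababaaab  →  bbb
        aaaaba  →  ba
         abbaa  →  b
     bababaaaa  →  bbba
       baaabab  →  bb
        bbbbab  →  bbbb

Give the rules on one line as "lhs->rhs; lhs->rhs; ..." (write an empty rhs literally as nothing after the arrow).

  | baaab => bb
  | baaabbbbbabb => bbbbbbabb => bbbbbbb
  | aba => ba
  | bbaba => bbba

aa->; aaa->; ab->; aba->ba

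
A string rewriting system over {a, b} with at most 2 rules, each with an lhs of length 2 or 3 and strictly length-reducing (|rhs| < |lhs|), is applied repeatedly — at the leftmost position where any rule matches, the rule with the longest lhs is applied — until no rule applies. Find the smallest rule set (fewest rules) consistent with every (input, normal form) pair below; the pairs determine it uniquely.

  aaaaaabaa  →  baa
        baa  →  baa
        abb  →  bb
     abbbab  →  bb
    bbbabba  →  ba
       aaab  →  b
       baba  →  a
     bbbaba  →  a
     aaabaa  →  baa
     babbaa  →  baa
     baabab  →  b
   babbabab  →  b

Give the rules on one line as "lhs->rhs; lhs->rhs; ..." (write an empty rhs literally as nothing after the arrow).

ab->b; bba->a

  | aaaaaabaa => aaaaabaa => aaaabaa => aaabaa => aabaa => abaa => baa
  | baa
  | abb => bb
  | abbbab => bbbab => bab => bb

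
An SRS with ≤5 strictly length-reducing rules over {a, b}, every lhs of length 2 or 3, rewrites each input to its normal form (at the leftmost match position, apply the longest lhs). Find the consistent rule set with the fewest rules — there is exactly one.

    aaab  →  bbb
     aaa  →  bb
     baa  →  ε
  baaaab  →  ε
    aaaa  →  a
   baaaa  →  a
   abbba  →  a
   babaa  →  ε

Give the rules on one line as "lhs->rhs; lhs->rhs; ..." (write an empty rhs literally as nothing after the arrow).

  | aaab => bbb
  | aaa => bb
  | baa => aa => ε
  | baaaab => aaaab => bbab => bab => ab => ε

aa->; aaa->bb; ab->; ba->a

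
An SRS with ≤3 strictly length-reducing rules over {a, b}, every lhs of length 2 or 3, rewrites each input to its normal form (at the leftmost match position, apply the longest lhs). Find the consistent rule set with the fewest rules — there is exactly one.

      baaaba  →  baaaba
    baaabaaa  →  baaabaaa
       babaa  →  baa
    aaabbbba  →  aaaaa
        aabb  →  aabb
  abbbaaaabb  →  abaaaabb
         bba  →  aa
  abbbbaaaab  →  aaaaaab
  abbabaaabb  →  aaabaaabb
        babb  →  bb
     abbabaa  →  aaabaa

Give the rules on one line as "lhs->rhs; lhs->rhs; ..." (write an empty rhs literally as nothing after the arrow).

  | baaaba
  | baaabaaa
  | babaa => baa
  | aaabbbba => aaabba => aaaaa

bab->b; bba->aa; bbb->b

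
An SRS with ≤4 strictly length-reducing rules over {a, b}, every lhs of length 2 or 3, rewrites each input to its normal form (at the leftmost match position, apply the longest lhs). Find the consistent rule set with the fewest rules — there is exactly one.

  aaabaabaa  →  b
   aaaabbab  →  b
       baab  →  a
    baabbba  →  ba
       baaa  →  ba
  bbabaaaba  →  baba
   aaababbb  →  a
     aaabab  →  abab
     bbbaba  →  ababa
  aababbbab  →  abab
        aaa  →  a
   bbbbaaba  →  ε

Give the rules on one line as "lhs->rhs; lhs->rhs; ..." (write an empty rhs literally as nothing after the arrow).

  | aaabaabaa => abaabaa => abbaa => baa => b
  | aaaabbab => aabbab => bbab => aab => b
  | baab => bb => a
  | baabbba => bbbba => abba => ba

aa->; abb->b; bb->a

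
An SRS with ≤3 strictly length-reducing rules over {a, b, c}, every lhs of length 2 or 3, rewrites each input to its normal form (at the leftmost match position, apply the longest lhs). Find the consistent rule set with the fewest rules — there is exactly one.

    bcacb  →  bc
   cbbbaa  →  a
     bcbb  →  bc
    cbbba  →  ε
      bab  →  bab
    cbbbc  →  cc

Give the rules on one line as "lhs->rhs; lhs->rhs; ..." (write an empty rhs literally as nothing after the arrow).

  | bcacb => bcb => bc
  | cbbbaa => cbbaa => cbaa => caa => a
  | bcbb => bcb => bc
  | cbbba => cbba => cba => ca => ε

ca->; cb->c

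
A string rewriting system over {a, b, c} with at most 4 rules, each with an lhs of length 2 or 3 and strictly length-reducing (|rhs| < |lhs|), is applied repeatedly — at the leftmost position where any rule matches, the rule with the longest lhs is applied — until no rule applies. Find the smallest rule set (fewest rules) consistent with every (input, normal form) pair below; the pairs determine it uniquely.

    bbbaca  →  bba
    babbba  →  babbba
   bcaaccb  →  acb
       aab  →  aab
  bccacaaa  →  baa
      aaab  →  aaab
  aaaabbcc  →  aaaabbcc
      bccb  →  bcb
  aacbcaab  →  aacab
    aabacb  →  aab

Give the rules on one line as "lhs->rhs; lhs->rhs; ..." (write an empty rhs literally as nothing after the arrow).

  | bbbaca => bba
  | babbba
  | bcaaccb => accb => acb
  | aab

bac->; bca->; cca->b; ccb->cb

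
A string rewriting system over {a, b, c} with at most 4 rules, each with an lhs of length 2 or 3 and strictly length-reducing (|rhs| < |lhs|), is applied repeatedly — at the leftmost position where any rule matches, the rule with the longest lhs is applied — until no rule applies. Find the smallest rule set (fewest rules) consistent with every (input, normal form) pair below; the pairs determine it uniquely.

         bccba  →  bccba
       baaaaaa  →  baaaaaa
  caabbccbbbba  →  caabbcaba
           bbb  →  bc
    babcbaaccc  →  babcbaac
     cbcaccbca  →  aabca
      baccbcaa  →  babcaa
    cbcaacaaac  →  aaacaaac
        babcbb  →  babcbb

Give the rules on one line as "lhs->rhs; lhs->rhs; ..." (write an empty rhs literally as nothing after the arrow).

acc->a; bbb->bc; cbc->a

  | bccba
  | baaaaaa
  | caabbccbbbba => caabbccbcba => caabbcaba
  | bbb => bc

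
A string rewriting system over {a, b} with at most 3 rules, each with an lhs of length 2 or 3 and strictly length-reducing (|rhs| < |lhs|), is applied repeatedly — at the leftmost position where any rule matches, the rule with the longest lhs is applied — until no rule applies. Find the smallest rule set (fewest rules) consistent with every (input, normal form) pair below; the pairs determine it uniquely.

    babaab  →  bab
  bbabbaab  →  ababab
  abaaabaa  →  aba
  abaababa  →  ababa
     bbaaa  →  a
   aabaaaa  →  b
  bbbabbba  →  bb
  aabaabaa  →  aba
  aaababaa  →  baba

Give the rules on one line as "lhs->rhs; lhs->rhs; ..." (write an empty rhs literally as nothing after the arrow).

  | babaab => bab
  | bbabbaab => abbbaab => ababab
  | abaaabaa => aabaa => bbaa => aba
  | abaababa => ababa

aa->b; baa->; bba->ab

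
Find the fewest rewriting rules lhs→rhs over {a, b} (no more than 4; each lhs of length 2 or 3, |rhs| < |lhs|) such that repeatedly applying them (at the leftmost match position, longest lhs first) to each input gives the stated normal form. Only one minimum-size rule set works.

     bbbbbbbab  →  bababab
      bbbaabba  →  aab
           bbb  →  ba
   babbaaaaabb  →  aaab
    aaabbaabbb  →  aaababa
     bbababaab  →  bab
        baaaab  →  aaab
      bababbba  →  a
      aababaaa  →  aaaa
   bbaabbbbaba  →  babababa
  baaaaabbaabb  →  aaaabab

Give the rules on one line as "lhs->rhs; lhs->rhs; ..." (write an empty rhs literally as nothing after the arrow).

baa->a; bb->b; bba->b; bbb->ba

  | bbbbbbbab => babbbbab => bababab
  | bbbaabba => baaabba => aabba => aab
  | bbb => ba
  | babbaaaaabb => babaaaabb => baaaabb => aaabb => aaab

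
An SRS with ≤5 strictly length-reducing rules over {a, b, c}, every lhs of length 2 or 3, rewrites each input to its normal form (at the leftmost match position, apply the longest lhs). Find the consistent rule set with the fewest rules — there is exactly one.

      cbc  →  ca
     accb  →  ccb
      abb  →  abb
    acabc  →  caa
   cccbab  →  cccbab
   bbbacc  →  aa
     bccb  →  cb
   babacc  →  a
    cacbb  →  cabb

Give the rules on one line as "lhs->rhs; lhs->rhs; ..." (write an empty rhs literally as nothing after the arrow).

  | cbc => ca
  | accb => ccb
  | abb
  | acabc => cabc => caa

ac->c; bbc->cb; bc->a; cac->ca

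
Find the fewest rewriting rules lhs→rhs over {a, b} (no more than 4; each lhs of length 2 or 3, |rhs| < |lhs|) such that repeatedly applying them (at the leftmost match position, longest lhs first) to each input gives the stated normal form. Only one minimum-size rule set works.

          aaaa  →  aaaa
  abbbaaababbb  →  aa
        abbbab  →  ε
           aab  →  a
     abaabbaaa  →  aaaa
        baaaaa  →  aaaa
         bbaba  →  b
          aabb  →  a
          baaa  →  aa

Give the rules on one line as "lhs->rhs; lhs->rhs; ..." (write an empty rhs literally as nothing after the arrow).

ab->; abb->ab; ba->

  | aaaa
  | abbbaaababbb => abbaaababbb => abaaababbb => aaababbb => aaabbb => aaabb => aaab => aa
  | abbbab => abbab => abab => ab => ε
  | aab => a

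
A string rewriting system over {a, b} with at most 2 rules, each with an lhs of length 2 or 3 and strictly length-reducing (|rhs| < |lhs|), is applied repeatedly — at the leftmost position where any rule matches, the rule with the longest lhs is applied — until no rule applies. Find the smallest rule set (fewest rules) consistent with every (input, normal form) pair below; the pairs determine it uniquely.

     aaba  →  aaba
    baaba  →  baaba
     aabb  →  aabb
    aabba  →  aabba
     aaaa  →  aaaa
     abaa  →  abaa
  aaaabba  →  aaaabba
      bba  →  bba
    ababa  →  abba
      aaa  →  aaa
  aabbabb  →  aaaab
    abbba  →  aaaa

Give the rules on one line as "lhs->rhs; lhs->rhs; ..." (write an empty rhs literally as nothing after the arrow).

bab->bb; bbb->aa

  | aaba
  | baaba
  | aabb
  | aabba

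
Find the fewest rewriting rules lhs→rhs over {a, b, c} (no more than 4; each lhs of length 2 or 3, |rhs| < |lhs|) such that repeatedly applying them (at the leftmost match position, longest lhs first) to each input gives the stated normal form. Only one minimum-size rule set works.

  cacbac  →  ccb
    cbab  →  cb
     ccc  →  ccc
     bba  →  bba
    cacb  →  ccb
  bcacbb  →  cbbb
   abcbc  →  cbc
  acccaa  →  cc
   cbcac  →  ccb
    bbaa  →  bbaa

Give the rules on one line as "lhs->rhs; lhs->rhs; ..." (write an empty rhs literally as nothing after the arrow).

ab->; ac->; bcc->cb; ca->c

  | cacbac => ccbac => ccb
  | cbab => cb
  | ccc
  | bba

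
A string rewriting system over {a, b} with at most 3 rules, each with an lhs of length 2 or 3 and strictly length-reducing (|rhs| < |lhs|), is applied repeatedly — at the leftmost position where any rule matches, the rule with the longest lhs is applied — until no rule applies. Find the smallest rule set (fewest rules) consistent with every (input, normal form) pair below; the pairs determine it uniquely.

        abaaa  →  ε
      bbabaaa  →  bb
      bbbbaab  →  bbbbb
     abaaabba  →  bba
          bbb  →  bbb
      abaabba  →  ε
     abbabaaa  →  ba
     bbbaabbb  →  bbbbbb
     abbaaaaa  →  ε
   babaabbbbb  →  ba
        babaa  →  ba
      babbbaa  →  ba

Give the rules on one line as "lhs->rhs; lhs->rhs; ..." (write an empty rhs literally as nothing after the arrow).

  | abaaa => aaaa => aa => ε
  | bbabaaa => bbaaaa => bbaa => bb
  | bbbbaab => bbbbb
  | abaaabba => aaaabba => aabba => bba

aa->; ab->a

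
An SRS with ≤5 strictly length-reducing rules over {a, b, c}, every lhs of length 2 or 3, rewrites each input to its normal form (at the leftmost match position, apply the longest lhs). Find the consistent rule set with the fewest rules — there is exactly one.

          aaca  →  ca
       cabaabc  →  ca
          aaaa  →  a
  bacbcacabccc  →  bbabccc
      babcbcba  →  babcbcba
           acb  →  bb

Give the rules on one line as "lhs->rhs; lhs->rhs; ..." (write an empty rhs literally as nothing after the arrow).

  | aaca => ca
  | cabaabc => cabbc => ca
  | aaaa => a
  | bacbcacabccc => bbbcacabccc => bacabccc => bbabccc

aa->; aaa->; ac->b; bbc->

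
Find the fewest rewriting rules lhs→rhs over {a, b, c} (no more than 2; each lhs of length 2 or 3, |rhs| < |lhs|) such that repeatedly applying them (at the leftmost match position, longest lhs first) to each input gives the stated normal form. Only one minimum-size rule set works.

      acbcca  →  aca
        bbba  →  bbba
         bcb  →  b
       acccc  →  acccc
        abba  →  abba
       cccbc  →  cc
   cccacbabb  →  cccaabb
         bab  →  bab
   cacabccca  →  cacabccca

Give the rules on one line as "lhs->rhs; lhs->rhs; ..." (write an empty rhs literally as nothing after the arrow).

cb->; cbc->

  | acbcca => aca
  | bbba
  | bcb => b
  | acccc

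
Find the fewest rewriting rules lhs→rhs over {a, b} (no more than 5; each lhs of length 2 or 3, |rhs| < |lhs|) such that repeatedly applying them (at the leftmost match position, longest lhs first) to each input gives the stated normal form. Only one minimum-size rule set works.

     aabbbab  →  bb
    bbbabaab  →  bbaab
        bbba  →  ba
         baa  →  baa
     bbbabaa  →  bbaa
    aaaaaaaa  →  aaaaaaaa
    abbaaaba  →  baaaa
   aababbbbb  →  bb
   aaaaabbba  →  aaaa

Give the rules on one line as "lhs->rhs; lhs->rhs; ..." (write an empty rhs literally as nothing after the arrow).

  | aabbbab => abbab => bab => bb
  | bbbabaab => babaab => bbaab
  | bbba => ba
  | baa

aba->aa; abb->b; bab->bb; bbb->b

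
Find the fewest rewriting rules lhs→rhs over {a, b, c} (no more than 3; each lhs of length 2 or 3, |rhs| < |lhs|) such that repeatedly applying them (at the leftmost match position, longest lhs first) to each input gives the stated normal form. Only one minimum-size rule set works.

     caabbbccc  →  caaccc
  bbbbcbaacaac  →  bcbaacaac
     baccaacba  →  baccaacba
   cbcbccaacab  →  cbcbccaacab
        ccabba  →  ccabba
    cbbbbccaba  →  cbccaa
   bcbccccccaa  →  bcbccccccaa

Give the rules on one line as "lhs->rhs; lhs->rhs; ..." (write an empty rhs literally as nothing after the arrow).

  | caabbbccc => caaccc
  | bbbbcbaacaac => bcbaacaac
  | baccaacba
  | cbcbccaacab

aba->aa; bbb->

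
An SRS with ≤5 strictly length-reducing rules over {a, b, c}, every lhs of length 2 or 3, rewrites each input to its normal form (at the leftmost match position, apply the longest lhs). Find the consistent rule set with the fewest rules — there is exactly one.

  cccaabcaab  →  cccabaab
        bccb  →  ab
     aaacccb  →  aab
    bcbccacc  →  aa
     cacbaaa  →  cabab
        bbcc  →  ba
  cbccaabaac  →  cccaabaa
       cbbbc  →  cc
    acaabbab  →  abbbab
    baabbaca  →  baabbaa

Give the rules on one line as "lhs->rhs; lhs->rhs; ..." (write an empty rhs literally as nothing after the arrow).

  | cccaabcaab => cccaaaaab => cccabaab
  | bccb => acb => ab
  | aaacccb => abcccb => aaccb => aacb => aab
  | bcbccacc => abccacc => aacacc => aaacc => abcc => aac => aa

aaa->ab; ac->a; bc->a; cb->c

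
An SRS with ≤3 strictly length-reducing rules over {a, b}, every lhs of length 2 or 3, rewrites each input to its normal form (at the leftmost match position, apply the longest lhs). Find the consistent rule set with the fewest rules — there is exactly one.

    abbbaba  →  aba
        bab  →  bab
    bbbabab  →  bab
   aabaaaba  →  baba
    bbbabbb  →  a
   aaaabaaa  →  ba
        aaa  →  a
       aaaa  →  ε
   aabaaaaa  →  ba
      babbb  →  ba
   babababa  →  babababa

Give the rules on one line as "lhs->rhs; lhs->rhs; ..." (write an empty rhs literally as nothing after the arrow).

  | abbbaba => aaaba => aba
  | bab
  | bbbabab => aabab => bab
  | aabaaaba => baaaba => baaba => baba

aa->; baa->ba; bbb->a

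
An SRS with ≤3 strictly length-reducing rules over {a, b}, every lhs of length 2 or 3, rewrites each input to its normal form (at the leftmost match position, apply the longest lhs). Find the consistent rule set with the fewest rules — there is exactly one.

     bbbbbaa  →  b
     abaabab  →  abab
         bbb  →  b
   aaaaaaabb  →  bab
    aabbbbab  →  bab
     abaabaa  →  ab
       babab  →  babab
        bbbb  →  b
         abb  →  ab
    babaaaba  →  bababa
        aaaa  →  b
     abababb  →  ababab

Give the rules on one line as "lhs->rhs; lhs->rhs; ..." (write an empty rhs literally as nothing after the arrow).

aa->b; bb->b

  | bbbbbaa => bbbbaa => bbbaa => bbaa => baa => bb => b
  | abaabab => abbbab => abbab => abab
  | bbb => bb => b
  | aaaaaaabb => baaaaabb => bbaaabb => baaabb => bbabb => babb => bab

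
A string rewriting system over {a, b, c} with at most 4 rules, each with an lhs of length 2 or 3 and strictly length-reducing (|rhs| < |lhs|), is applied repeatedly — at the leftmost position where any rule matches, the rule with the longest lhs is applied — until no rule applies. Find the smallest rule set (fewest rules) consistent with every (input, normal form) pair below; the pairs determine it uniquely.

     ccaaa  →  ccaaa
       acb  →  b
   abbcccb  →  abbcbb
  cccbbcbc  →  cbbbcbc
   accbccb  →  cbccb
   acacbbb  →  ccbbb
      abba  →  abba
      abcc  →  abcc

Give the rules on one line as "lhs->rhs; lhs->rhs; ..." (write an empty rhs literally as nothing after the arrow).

ac->; aca->c; ccc->cb

  | ccaaa
  | acb => b
  | abbcccb => abbcbb
  | cccbbcbc => cbbbcbc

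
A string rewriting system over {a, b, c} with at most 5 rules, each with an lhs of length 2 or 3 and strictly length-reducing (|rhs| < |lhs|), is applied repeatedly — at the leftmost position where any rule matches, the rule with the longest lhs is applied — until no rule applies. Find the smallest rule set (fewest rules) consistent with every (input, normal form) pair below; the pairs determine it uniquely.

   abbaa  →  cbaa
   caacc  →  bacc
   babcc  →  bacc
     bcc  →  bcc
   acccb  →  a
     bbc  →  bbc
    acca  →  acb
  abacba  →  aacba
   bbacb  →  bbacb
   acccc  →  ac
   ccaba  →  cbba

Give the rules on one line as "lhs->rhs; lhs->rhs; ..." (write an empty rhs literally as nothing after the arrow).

ab->a; abb->cb; ca->b; ccc->

  | abbaa => cbaa
  | caacc => bacc
  | babcc => bacc
  | bcc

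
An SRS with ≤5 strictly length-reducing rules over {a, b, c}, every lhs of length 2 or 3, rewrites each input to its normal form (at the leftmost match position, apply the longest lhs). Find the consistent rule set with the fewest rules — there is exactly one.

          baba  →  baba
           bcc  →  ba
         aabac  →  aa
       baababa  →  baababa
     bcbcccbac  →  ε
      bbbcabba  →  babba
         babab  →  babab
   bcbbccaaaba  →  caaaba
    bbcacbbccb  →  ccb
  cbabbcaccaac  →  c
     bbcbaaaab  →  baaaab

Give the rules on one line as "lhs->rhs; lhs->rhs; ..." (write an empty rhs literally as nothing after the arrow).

ac->c; bbc->; bc->; bcc->ba

  | baba
  | bcc => ba
  | aabac => aabc => aa
  | baababa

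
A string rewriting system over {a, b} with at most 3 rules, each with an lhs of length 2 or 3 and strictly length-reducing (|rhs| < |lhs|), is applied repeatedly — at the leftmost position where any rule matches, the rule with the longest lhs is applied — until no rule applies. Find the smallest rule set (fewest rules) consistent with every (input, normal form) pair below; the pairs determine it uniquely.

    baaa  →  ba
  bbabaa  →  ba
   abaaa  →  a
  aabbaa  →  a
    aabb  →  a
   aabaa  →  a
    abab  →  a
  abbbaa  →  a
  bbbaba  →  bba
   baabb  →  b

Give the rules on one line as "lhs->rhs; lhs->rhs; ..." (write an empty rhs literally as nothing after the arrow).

  | baaa => baa => ba
  | bbabaa => baa => ba
  | abaaa => aaaa => aaa => aa => a
  | aabbaa => abbaa => abaa => aaa => aa => a

aa->a; ab->a; bab->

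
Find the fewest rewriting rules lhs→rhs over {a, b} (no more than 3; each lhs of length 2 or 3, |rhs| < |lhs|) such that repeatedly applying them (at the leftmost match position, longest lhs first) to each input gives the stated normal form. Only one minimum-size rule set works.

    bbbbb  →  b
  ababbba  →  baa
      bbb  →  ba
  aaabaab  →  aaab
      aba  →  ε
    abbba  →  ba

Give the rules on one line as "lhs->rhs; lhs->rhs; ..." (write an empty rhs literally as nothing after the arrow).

  | bbbbb => babb => b
  | ababbba => bbba => baa
  | bbb => ba
  | aaabaab => aaab

aba->; abb->; bbb->ba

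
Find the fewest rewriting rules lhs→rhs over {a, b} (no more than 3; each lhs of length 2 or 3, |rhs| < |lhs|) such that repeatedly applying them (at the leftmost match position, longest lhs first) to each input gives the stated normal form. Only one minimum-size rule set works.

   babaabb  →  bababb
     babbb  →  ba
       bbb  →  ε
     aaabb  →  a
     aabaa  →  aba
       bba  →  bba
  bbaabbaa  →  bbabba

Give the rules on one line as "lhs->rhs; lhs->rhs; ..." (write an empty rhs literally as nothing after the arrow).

aa->a; aaa->ab; bbb->

  | babaabb => bababb
  | babbb => ba
  | bbb => ε
  | aaabb => abbb => a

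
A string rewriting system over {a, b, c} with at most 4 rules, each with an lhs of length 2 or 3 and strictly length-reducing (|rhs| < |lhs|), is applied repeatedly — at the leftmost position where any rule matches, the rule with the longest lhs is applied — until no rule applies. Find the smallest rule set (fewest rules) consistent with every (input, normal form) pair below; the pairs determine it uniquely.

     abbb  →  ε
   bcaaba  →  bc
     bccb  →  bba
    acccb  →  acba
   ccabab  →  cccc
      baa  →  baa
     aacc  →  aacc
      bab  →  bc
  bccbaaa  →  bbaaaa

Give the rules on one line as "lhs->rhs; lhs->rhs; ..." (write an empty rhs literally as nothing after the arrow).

ab->c; aca->; cbb->; ccb->ba

  | abbb => cbb => ε
  | bcaaba => bcaca => bc
  | bccb => bba
  | acccb => acba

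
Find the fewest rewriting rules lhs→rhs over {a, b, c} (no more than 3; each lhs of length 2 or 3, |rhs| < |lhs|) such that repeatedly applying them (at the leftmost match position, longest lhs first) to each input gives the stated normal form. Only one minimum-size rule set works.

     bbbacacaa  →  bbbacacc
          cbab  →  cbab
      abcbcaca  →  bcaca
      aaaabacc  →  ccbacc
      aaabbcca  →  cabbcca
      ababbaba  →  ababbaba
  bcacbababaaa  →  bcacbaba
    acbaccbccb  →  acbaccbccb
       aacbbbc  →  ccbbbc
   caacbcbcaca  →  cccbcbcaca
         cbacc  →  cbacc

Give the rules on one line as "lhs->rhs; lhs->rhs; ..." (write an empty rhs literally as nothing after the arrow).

aa->c; abc->

  | bbbacacaa => bbbacacc
  | cbab
  | abcbcaca => bcaca
  | aaaabacc => caabacc => ccbacc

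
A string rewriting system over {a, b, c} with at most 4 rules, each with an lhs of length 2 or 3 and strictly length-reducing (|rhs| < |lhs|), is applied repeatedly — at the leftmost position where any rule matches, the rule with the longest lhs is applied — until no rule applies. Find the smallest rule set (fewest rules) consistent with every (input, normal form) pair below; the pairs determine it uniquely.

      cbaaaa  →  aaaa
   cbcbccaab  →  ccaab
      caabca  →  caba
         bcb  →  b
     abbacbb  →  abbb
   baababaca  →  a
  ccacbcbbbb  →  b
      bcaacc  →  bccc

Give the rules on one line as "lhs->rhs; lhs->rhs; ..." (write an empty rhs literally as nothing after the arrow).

  | cbaaaa => aaaa
  | cbcbccaab => cbccaab => ccaab
  | caabca => caba
  | bcb => b

abc->b; ac->c; baa->cc; cb->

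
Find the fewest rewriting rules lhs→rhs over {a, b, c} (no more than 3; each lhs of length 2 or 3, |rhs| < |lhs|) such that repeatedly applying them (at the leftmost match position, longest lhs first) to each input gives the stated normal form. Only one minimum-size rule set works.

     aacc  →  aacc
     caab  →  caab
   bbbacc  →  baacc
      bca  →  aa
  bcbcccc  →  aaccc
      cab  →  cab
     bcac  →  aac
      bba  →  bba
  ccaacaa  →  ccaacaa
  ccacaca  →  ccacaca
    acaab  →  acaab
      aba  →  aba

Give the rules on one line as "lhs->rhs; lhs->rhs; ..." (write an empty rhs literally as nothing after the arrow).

  | aacc
  | caab
  | bbbacc => baacc
  | bca => aa

bbb->ba; bc->a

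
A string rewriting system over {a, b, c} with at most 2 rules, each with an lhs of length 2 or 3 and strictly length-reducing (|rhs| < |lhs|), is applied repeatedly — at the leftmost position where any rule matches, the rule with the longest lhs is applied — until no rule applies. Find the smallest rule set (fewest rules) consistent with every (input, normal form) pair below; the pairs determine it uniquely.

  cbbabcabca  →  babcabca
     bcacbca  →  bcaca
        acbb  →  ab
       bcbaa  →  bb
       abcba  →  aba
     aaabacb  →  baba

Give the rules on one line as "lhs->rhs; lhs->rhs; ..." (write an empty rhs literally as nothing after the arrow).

  | cbbabcabca => babcabca
  | bcacbca => bcaca
  | acbb => ab
  | bcbaa => baa => bb

aa->b; cb->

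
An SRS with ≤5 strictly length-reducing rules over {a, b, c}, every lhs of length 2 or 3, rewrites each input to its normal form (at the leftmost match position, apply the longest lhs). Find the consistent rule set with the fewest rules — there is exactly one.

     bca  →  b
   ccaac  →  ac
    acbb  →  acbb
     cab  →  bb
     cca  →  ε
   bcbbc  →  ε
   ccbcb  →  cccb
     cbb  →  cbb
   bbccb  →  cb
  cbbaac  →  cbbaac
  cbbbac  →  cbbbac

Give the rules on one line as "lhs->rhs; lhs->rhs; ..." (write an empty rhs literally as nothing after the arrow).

  | bca => ca => b
  | ccaac => ac
  | acbb
  | cab => bb

bbc->ca; bc->c; ca->b; cca->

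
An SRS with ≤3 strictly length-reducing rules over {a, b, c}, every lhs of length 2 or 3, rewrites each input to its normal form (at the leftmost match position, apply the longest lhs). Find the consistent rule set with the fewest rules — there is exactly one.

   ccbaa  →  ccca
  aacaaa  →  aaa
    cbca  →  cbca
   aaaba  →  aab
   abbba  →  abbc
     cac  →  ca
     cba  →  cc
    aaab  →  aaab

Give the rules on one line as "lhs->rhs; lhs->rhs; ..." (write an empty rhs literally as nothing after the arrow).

  | ccbaa => ccca
  | aacaaa => abaaa => acaa => aaa
  | cbca
  | aaaba => aaac => aab

aac->ab; ac->a; ba->c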